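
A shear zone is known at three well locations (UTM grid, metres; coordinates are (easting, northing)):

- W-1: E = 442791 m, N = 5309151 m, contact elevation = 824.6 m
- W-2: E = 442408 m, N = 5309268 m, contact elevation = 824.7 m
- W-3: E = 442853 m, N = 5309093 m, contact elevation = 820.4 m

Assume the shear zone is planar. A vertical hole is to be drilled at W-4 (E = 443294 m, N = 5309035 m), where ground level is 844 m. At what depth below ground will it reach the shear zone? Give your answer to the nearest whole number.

Let the plane be z = a·E + b·N + c.
W-2−W-1: −383a + 117b = 0.1;  W-3−W-1: 62a − 58b = −4.2.
Solving gives a = 0.03245989, b = 0.10711230.
Then c = 824.6 − a·442791 − b·5309151 = −582223.72.
At (443294, 5309035): z_contact = 14389.3 + 568662.9 − 582223.72 = 828.5 m.
Depth below ground = 844 − 828.5 = 15 m.

15 m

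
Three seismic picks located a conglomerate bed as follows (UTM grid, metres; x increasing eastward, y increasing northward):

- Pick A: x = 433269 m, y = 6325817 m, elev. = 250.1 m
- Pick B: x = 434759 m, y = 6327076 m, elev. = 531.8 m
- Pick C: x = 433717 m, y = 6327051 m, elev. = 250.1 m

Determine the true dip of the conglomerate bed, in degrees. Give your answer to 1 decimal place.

16.2°

Let the plane be z = a·x + b·y + c.
Pick B−Pick A: 1490a + 1259b = 281.7;  Pick C−Pick A: 448a + 1234b = 0.
Solving gives a = 0.27272, b = −0.09901.
Gradient magnitude |∇z| = √(a² + b²) = √(0.07438 + 0.00980) = 0.29014.
True dip = arctan(0.29014) = 16.2°, dipping toward WNW (azimuth ≈ 290°).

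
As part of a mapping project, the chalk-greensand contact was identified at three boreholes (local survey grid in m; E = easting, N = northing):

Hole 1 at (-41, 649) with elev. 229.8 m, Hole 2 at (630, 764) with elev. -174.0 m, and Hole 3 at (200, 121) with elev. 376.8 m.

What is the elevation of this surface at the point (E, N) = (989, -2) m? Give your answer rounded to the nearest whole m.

34 m

Two edge vectors: Hole 1→Hole 2 = (671, 115, -403.8), Hole 1→Hole 3 = (241, -528, 147).
Normal n = (Hole 1→Hole 2) × (Hole 1→Hole 3) = (-196301.4, -195952.8, -382003).
So ∂z/∂E = −n_x/n_z = −0.51387 and ∂z/∂N = −n_y/n_z = −0.51296.
Intercept c from Hole 1: 229.8 − 21.07 + 332.91 = 541.64.
At (989, -2): z = −508.2 + 1.0 + 541.64 = 34.4 m.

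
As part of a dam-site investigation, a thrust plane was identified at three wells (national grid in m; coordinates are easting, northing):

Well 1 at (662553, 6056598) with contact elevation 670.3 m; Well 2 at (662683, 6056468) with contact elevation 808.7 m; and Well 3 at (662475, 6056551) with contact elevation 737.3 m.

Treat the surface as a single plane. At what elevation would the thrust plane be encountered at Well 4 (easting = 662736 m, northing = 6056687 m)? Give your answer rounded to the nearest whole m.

539 m

Let the plane be z = a·easting + b·northing + c.
Well 2−Well 1: 130a − 130b = 138.4;  Well 3−Well 1: −78a − 47b = 67.
Solving gives a = −0.13570462, b = −1.20032000.
Then c = 670.3 − a·662553 − b·6056598 = 7360437.51.
At (662736, 6056687): z = −89936.3 − 7269962.5 + 7360437.51 = 538.6 m.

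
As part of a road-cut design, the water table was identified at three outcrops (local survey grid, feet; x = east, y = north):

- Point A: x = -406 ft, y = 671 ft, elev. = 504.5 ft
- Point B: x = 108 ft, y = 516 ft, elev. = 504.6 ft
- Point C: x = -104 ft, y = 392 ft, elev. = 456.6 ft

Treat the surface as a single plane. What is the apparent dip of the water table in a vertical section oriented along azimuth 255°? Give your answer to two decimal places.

8.00°

Two edge vectors: Point A→Point B = (514, -155, 0.1), Point A→Point C = (302, -279, -47.9).
Normal n = (Point A→Point B) × (Point A→Point C) = (7452.4, 24650.8, -96596).
So ∂z/∂x = −n_x/n_z = 0.07715 and ∂z/∂y = −n_y/n_z = 0.25519.
Unit vector along 255° is (sin 255°, cos 255°) = (-0.9659, -0.2588).
Slope in that direction = a·(-0.9659) + b·(-0.2588) = −0.14057.
Apparent dip = arctan|0.14057| = 8.00° (true dip is 14.9°, so apparent ≤ true as expected).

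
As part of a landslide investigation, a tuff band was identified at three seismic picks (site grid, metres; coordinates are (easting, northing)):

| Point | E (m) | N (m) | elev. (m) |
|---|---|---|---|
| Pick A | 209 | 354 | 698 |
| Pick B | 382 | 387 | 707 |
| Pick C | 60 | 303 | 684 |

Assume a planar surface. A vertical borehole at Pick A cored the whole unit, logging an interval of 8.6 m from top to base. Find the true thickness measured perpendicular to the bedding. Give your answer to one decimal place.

Two edge vectors: Pick A→Pick B = (173, 33, 9), Pick A→Pick C = (-149, -51, -14).
Normal n = (Pick A→Pick B) × (Pick A→Pick C) = (-3, 1081, -3906).
So ∂z/∂E = −n_x/n_z = −0.00077 and ∂z/∂N = −n_y/n_z = 0.27675.
|∇z| = √(a²+b²) = 0.27675, so dip δ = arctan(0.27675) = 15.47°.
True thickness = vertical thickness × cos δ = 8.6 × cos 15.47° = 8.3 m.

8.3 m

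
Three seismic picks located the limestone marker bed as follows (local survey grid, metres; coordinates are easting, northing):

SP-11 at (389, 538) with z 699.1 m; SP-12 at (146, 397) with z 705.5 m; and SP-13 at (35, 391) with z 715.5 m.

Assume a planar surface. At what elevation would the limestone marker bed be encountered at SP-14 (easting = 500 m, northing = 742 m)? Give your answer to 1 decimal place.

Two edge vectors: SP-11→SP-12 = (-243, -141, 6.4), SP-11→SP-13 = (-354, -147, 16.4).
Normal n = (SP-11→SP-12) × (SP-11→SP-13) = (-1371.6, 1719.6, -14193).
So ∂z/∂easting = −n_x/n_z = −0.09664 and ∂z/∂northing = −n_y/n_z = 0.12116.
Intercept c from SP-11: 699.1 + 37.59 − 65.18 = 671.51.
At (500, 742): z = −48.3 + 89.9 + 671.51 = 713.1 m.

713.1 m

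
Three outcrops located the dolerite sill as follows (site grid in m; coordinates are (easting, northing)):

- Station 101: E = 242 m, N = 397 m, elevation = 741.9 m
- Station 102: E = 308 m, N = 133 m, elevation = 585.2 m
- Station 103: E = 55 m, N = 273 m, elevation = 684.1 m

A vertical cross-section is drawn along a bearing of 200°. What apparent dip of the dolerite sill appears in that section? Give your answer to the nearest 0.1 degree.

Let the plane be z = a·E + b·N + c.
Station 102−Station 101: 66a − 264b = −156.7;  Station 103−Station 101: −187a − 124b = −57.8.
Solving gives a = −0.07248, b = 0.57544.
Unit vector along 200° is (sin 200°, cos 200°) = (-0.3420, -0.9397).
Slope in that direction = a·(-0.3420) + b·(-0.9397) = −0.51595.
Apparent dip = arctan|0.51595| = 27.3° (true dip is 30.1°, so apparent ≤ true as expected).

27.3°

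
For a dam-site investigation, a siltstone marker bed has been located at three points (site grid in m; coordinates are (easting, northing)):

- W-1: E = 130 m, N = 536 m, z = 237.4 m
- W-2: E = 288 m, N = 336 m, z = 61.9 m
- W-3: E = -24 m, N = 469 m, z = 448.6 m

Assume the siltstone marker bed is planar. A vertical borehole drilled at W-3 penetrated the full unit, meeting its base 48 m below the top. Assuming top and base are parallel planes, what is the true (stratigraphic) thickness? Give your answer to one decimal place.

29.1 m

Let the plane be z = a·E + b·N + c.
W-2−W-1: 158a − 200b = −175.5;  W-3−W-1: −154a − 67b = 211.2.
Solving gives a = −1.30475, b = −0.15325.
|∇z| = √(a²+b²) = 1.31372, so dip δ = arctan(1.31372) = 52.72°.
True thickness = vertical thickness × cos δ = 48 × cos 52.72° = 29.1 m.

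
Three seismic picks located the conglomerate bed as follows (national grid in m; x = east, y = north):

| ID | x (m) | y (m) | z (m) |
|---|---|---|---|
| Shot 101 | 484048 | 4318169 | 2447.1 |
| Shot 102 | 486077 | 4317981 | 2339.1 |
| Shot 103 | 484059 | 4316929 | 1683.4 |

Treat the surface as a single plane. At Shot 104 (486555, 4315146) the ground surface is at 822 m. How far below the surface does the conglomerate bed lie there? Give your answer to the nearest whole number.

227 m

Let the plane be z = a·x + b·y + c.
Shot 102−Shot 101: 2029a − 188b = −108;  Shot 103−Shot 101: 11a − 1240b = −763.7.
Solving gives a = 0.00384090, b = 0.61592117.
Then c = 2447.1 − a·484048 − b·4318169 = −2659063.78.
At (486555, 4315146): z_contact = 1868.8 + 2657789.8 − 2659063.78 = 594.8 m.
Depth below ground = 822 − 594.8 = 227 m.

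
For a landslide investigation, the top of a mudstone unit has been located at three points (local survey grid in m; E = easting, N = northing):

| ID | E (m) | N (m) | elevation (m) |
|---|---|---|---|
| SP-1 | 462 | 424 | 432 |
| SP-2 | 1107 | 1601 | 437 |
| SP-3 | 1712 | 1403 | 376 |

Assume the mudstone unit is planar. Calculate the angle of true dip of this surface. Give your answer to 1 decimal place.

Let the plane be z = a·E + b·N + c.
SP-2−SP-1: 645a + 1177b = 5;  SP-3−SP-1: 1250a + 979b = −56.
Solving gives a = −0.08431, b = 0.05045.
Gradient magnitude |∇z| = √(a² + b²) = √(0.00711 + 0.00255) = 0.09826.
True dip = arctan(0.09826) = 5.6°, dipping toward ESE (azimuth ≈ 121°).

5.6°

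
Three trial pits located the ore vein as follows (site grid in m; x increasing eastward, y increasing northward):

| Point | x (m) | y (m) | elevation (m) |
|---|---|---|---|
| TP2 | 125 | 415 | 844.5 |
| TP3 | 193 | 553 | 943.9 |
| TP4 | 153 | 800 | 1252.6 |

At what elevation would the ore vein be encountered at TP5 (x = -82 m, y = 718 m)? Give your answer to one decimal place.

1350.9 m

Let the plane be z = a·x + b·y + c.
TP3−TP2: 68a + 138b = 99.4;  TP4−TP2: 28a + 385b = 408.1.
Solving gives a = −0.80878, b = 1.11882.
Then c = 844.5 − a·125 − b·415 = 481.29.
At (-82, 718): z = 66.3 + 803.3 + 481.29 = 1350.9 m.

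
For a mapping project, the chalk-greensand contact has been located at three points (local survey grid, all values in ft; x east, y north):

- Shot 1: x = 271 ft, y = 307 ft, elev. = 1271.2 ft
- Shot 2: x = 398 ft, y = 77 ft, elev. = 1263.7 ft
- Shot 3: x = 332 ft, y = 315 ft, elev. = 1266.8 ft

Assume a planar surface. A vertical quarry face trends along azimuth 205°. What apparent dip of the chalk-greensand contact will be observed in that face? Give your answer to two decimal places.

2.07°

Let the plane be z = a·x + b·y + c.
Shot 2−Shot 1: 127a − 230b = −7.5;  Shot 3−Shot 1: 61a + 8b = −4.4.
Solving gives a = −0.07125, b = −0.00673.
Unit vector along 205° is (sin 205°, cos 205°) = (-0.4226, -0.9063).
Slope in that direction = a·(-0.4226) + b·(-0.9063) = 0.03621.
Apparent dip = arctan|0.03621| = 2.07° (true dip is 4.1°, so apparent ≤ true as expected).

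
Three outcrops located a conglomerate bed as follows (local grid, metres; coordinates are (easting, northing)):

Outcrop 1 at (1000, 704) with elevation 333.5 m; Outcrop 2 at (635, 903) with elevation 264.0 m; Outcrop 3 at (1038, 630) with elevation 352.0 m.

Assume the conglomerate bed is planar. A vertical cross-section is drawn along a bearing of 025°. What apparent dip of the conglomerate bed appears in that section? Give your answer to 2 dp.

Two edge vectors: Outcrop 1→Outcrop 2 = (-365, 199, -69.5), Outcrop 1→Outcrop 3 = (38, -74, 18.5).
Normal n = (Outcrop 1→Outcrop 2) × (Outcrop 1→Outcrop 3) = (-1461.5, 4111.5, 19448).
So ∂z/∂E = −n_x/n_z = 0.07515 and ∂z/∂N = −n_y/n_z = −0.21141.
Unit vector along 025° is (sin 25°, cos 25°) = (0.4226, 0.9063).
Slope in that direction = a·(0.4226) + b·(0.9063) = −0.15984.
Apparent dip = arctan|0.15984| = 9.08° (true dip is 12.6°, so apparent ≤ true as expected).

9.08°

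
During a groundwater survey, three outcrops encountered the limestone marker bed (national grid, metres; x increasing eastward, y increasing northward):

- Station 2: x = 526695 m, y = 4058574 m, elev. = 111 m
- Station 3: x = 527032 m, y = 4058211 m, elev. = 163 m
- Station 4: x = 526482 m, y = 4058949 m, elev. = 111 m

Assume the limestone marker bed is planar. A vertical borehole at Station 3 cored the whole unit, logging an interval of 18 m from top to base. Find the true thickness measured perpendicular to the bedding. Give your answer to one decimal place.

Two edge vectors: Station 2→Station 3 = (337, -363, 52), Station 2→Station 4 = (-213, 375, 0).
Normal n = (Station 2→Station 3) × (Station 2→Station 4) = (-19500, -11076, 49056).
So ∂z/∂x = −n_x/n_z = 0.39750 and ∂z/∂y = −n_y/n_z = 0.22578.
|∇z| = √(a²+b²) = 0.45715, so dip δ = arctan(0.45715) = 24.57°.
True thickness = vertical thickness × cos δ = 18 × cos 24.57° = 16.4 m.

16.4 m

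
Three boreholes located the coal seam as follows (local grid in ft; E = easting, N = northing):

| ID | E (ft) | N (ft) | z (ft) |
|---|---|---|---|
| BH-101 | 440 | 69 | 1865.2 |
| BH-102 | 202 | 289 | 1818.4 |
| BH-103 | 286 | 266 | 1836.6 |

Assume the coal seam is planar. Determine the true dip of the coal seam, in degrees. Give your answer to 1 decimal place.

Two edge vectors: BH-101→BH-102 = (-238, 220, -46.8), BH-101→BH-103 = (-154, 197, -28.6).
Normal n = (BH-101→BH-102) × (BH-101→BH-103) = (2927.6, 400.4, -13006).
So ∂z/∂E = −n_x/n_z = 0.22510 and ∂z/∂N = −n_y/n_z = 0.03079.
Gradient magnitude |∇z| = √(a² + b²) = √(0.05067 + 0.00095) = 0.22719.
True dip = arctan(0.22719) = 12.8°, dipping toward W (azimuth ≈ 262°).

12.8°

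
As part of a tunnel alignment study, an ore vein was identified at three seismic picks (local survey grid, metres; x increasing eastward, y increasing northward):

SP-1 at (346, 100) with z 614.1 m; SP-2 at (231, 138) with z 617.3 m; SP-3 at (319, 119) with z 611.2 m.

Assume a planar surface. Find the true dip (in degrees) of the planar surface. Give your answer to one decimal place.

21.4°

Let the plane be z = a·x + b·y + c.
SP-2−SP-1: −115a + 38b = 3.2;  SP-3−SP-1: −27a + 19b = −2.9.
Solving gives a = −0.14754, b = −0.36230.
Gradient magnitude |∇z| = √(a² + b²) = √(0.02177 + 0.13126) = 0.39119.
True dip = arctan(0.39119) = 21.4°, dipping toward NNE (azimuth ≈ 022°).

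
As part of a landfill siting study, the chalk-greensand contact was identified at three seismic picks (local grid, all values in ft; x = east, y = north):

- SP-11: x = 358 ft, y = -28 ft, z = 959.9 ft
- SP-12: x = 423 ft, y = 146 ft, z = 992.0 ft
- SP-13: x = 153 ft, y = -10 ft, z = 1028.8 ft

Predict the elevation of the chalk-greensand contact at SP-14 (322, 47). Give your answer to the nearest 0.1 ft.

993.6 ft

Two edge vectors: SP-11→SP-12 = (65, 174, 32.1), SP-11→SP-13 = (-205, 18, 68.9).
Normal n = (SP-11→SP-12) × (SP-11→SP-13) = (11410.8, -11059, 36840).
So ∂z/∂x = −n_x/n_z = −0.30974 and ∂z/∂y = −n_y/n_z = 0.30019.
Intercept c from SP-11: 959.9 + 110.89 + 8.41 = 1079.19.
At (322, 47): z = −99.7 + 14.1 + 1079.19 = 993.6 ft.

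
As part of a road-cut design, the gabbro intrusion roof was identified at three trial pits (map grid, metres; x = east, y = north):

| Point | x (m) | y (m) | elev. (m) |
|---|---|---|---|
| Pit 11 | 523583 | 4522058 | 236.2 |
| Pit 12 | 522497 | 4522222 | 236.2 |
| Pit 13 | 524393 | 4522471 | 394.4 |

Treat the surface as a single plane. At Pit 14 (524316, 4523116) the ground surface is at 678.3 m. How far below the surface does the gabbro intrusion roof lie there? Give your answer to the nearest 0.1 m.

96.7 m

Let the plane be z = a·x + b·y + c.
Pit 12−Pit 11: −1086a + 164b = 0;  Pit 13−Pit 11: 810a + 413b = 158.2.
Solving gives a = 0.044627923, b = 0.295523928.
Then c = 236.2 − a·523583 − b·4522058 = −1359506.57.
At (524316, 4523116): z_contact = 23399.13 + 1336689.01 − 1359506.57 = 581.58 m.
Depth below ground = 678.3 − 581.58 = 96.7 m.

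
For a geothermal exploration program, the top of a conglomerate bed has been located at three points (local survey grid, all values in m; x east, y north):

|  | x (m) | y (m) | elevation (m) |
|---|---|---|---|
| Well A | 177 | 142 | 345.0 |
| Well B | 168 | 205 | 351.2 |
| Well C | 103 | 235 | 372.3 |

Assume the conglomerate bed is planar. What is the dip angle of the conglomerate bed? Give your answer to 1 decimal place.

16.9°

Let the plane be z = a·x + b·y + c.
Well B−Well A: −9a + 63b = 6.2;  Well C−Well A: −74a + 93b = 27.3.
Solving gives a = −0.29890, b = 0.05571.
Gradient magnitude |∇z| = √(a² + b²) = √(0.08934 + 0.00310) = 0.30405.
True dip = arctan(0.30405) = 16.9°, dipping toward E (azimuth ≈ 101°).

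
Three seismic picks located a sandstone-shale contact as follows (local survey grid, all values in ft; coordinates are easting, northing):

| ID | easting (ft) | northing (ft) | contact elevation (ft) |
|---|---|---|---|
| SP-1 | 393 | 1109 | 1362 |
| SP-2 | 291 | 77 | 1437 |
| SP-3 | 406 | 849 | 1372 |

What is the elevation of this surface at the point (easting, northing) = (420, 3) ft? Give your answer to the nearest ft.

Let the plane be z = a·easting + b·northing + c.
SP-2−SP-1: −102a − 1032b = 75;  SP-3−SP-1: 13a − 260b = 10.
Solving gives a = −0.22987, b = −0.04995.
Then c = 1362 − a·393 − b·1109 = 1507.74.
At (420, 3): z = −96.5 − 0.1 + 1507.74 = 1411.0 ft.

1411 ft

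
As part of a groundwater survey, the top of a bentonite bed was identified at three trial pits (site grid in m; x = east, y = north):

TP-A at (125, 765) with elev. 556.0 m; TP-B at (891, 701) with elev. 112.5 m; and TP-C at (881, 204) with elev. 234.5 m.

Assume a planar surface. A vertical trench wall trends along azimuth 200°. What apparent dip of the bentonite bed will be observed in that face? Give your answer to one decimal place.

Let the plane be z = a·x + b·y + c.
TP-B−TP-A: 766a − 64b = −443.5;  TP-C−TP-A: 756a − 561b = −321.5.
Solving gives a = −0.59849, b = −0.23343.
Unit vector along 200° is (sin 200°, cos 200°) = (-0.3420, -0.9397).
Slope in that direction = a·(-0.3420) + b·(-0.9397) = 0.42405.
Apparent dip = arctan|0.42405| = 23.0° (true dip is 32.7°, so apparent ≤ true as expected).

23.0°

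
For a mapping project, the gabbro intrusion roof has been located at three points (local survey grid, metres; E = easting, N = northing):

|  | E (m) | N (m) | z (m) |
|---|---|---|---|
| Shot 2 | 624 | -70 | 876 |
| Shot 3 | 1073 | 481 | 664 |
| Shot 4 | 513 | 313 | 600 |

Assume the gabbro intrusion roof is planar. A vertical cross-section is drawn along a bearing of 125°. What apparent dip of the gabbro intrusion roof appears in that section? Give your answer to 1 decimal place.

31.5°

Let the plane be z = a·E + b·N + c.
Shot 3−Shot 2: 449a + 551b = −212;  Shot 4−Shot 2: −111a + 383b = −276.
Solving gives a = 0.30404, b = −0.63251.
Unit vector along 125° is (sin 125°, cos 125°) = (0.8192, -0.5736).
Slope in that direction = a·(0.8192) + b·(-0.5736) = 0.61185.
Apparent dip = arctan|0.61185| = 31.5° (true dip is 35.1°, so apparent ≤ true as expected).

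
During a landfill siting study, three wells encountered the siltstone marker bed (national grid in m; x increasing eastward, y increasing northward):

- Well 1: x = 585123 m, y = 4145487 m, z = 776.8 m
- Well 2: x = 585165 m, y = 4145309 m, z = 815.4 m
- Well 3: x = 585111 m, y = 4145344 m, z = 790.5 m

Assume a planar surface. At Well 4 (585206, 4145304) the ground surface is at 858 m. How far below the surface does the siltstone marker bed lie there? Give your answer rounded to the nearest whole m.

Two edge vectors: Well 1→Well 2 = (42, -178, 38.6), Well 1→Well 3 = (-12, -143, 13.7).
Normal n = (Well 1→Well 2) × (Well 1→Well 3) = (3081.2, -1038.6, -8142).
So ∂z/∂x = −n_x/n_z = 0.37843282 and ∂z/∂y = −n_y/n_z = −0.12756080.
Intercept c from Well 1: 776.8 − 221429.75 + 528801.62 = 308148.68.
At (585206, 4145304): z_contact = 221461.2 − 528778.3 + 308148.68 = 831.6 m.
Depth below ground = 858 − 831.6 = 26 m.

26 m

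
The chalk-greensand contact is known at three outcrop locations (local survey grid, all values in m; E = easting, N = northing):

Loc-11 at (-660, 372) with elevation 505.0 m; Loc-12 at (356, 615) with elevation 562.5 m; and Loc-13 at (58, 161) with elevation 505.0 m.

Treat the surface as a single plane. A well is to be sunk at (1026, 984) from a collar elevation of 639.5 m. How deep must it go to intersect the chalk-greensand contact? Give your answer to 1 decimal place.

16.9 m

Two edge vectors: Loc-11→Loc-12 = (1016, 243, 57.5), Loc-11→Loc-13 = (718, -211, 0).
Normal n = (Loc-11→Loc-12) × (Loc-11→Loc-13) = (12132.5, 41285, -388850).
So ∂z/∂E = −n_x/n_z = 0.031201 and ∂z/∂N = −n_y/n_z = 0.106172.
Intercept c from Loc-11: 505 + 20.59 − 39.50 = 486.10.
At (1026, 984): z_contact = 32.01 + 104.47 + 486.10 = 622.58 m.
Depth below ground = 639.5 − 622.58 = 16.9 m.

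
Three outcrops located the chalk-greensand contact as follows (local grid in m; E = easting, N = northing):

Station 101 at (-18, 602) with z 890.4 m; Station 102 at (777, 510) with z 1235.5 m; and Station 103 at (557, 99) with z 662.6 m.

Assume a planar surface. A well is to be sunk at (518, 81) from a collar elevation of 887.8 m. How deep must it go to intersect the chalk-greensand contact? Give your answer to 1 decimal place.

266.8 m

Let the plane be z = a·E + b·N + c.
Station 102−Station 101: 795a − 92b = 345.1;  Station 103−Station 101: 575a − 503b = −227.8.
Solving gives a = 0.56067, b = 1.09380.
Then c = 890.4 − a·-18 − b·602 = 242.02.
At (518, 81): z_contact = 290.43 + 88.60 + 242.02 = 621.05 m.
Depth below ground = 887.8 − 621.05 = 266.8 m.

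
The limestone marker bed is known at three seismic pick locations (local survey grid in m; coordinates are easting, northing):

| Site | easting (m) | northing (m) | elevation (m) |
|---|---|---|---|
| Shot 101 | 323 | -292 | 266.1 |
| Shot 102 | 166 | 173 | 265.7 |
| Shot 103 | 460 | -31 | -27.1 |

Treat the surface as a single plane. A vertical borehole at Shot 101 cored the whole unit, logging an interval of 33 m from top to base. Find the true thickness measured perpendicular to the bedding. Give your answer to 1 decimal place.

Let the plane be z = a·easting + b·northing + c.
Shot 102−Shot 101: −157a + 465b = −0.4;  Shot 103−Shot 101: 137a + 261b = −293.2.
Solving gives a = −1.30140, b = −0.44026.
|∇z| = √(a²+b²) = 1.37386, so dip δ = arctan(1.37386) = 53.95°.
True thickness = vertical thickness × cos δ = 33 × cos 53.95° = 19.4 m.

19.4 m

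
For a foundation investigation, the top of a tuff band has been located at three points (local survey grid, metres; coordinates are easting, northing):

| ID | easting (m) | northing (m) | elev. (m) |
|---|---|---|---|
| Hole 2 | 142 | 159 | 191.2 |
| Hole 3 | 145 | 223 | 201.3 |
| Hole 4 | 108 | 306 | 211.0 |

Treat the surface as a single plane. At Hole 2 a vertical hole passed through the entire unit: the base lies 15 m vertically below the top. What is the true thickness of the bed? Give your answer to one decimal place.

14.8 m

Two edge vectors: Hole 2→Hole 3 = (3, 64, 10.1), Hole 2→Hole 4 = (-34, 147, 19.8).
Normal n = (Hole 2→Hole 3) × (Hole 2→Hole 4) = (-217.5, -402.8, 2617).
So ∂z/∂easting = −n_x/n_z = 0.08311 and ∂z/∂northing = −n_y/n_z = 0.15392.
|∇z| = √(a²+b²) = 0.17492, so dip δ = arctan(0.17492) = 9.92°.
True thickness = vertical thickness × cos δ = 15 × cos 9.92° = 14.8 m.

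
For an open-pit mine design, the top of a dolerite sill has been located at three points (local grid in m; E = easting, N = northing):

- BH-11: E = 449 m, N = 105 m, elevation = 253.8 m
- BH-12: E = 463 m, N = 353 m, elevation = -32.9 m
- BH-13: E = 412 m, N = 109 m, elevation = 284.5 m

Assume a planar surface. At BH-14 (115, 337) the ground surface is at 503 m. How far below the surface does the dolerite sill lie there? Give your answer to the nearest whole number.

Let the plane be z = a·E + b·N + c.
BH-12−BH-11: 14a + 248b = −286.7;  BH-13−BH-11: −37a + 4b = 30.7.
Solving gives a = −0.94892, b = −1.10248.
Then c = 253.8 − a·449 − b·105 = 795.62.
At (115, 337): z_contact = −109.1 − 371.5 + 795.62 = 315.0 m.
Depth below ground = 503 − 315.0 = 188 m.

188 m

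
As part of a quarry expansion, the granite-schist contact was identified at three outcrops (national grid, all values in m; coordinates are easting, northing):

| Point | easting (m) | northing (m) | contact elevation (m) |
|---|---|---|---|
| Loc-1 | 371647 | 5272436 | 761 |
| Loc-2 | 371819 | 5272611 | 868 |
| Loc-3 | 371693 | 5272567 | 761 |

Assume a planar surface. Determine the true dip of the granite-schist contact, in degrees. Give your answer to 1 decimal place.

45.7°

Let the plane be z = a·easting + b·northing + c.
Loc-2−Loc-1: 172a + 175b = 107;  Loc-3−Loc-1: 46a + 131b = 0.
Solving gives a = 0.96789, b = −0.33987.
Gradient magnitude |∇z| = √(a² + b²) = √(0.93681 + 0.11551) = 1.02583.
True dip = arctan(1.02583) = 45.7°, dipping toward WNW (azimuth ≈ 289°).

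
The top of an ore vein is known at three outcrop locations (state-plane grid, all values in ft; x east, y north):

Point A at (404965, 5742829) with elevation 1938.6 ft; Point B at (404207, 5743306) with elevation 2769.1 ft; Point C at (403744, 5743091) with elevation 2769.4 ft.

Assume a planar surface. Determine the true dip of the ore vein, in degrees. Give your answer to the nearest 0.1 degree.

Let the plane be z = a·x + b·y + c.
Point B−Point A: −758a + 477b = 830.5;  Point C−Point A: −1221a + 262b = 830.8.
Solving gives a = −0.46558, b = 1.00123.
Gradient magnitude |∇z| = √(a² + b²) = √(0.21677 + 1.00247) = 1.10419.
True dip = arctan(1.10419) = 47.8°, dipping toward SSE (azimuth ≈ 155°).

47.8°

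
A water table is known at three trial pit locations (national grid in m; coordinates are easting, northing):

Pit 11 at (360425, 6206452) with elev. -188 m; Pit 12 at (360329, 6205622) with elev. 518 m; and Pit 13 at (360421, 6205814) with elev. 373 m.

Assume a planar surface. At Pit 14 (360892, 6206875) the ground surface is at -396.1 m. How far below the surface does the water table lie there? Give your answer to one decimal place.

42.0 m

Two edge vectors: Pit 11→Pit 12 = (-96, -830, 706), Pit 11→Pit 13 = (-4, -638, 561).
Normal n = (Pit 11→Pit 12) × (Pit 11→Pit 13) = (-15202, 51032, 57928).
So ∂z/∂easting = −n_x/n_z = 0.262429222 and ∂z/∂northing = −n_y/n_z = −0.880955669.
Intercept c from Pit 11: -188 − 94586.05 + 5467609.07 = 5372835.02.
At (360892, 6206875): z_contact = 94708.61 − 5467981.72 + 5372835.02 = -438.09 m.
Depth below ground = -396.1 − (-438.09) = 42.0 m.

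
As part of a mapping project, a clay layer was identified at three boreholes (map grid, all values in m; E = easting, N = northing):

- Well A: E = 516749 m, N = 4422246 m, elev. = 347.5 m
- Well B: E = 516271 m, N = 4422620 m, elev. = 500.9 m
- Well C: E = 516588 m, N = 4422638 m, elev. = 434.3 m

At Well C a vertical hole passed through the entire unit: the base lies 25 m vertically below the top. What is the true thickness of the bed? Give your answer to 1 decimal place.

24.2 m

Let the plane be z = a·E + b·N + c.
Well B−Well A: −478a + 374b = 153.4;  Well C−Well A: −161a + 392b = 86.8.
Solving gives a = −0.21759, b = 0.13206.
|∇z| = √(a²+b²) = 0.25453, so dip δ = arctan(0.25453) = 14.28°.
True thickness = vertical thickness × cos δ = 25 × cos 14.28° = 24.2 m.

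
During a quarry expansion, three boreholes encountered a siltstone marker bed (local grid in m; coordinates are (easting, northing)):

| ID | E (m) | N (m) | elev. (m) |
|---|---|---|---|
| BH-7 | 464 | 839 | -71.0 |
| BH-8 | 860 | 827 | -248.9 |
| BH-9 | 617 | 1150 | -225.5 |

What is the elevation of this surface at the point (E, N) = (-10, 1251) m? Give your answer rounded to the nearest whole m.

Let the plane be z = a·E + b·N + c.
BH-8−BH-7: 396a − 12b = −177.9;  BH-9−BH-7: 153a + 311b = −154.5.
Solving gives a = −0.45748, b = −0.27172.
Then c = -71 − a·464 − b·839 = 369.25.
At (-10, 1251): z = 4.6 − 339.9 + 369.25 = 33.9 m.

34 m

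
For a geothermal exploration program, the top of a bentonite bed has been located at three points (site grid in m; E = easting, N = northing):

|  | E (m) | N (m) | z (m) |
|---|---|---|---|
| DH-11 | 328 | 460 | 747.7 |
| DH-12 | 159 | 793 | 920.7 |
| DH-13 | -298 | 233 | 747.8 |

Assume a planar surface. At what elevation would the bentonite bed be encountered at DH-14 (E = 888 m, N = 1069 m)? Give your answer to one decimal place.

925.7 m

Two edge vectors: DH-11→DH-12 = (-169, 333, 173), DH-11→DH-13 = (-626, -227, 0.1).
Normal n = (DH-11→DH-12) × (DH-11→DH-13) = (39304.3, -108281.1, 246821).
So ∂z/∂E = −n_x/n_z = −0.159242 and ∂z/∂N = −n_y/n_z = 0.438703.
Intercept c from DH-11: 747.7 + 52.23 − 201.80 = 598.13.
At (888, 1069): z = −141.4 + 469.0 + 598.13 = 925.7 m.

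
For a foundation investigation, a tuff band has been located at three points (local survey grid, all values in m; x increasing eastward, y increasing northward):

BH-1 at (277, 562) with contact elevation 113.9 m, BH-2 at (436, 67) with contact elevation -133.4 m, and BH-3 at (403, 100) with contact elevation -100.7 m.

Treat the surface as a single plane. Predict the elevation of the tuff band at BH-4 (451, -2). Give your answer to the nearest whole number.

-163 m

Two edge vectors: BH-1→BH-2 = (159, -495, -247.3), BH-1→BH-3 = (126, -462, -214.6).
Normal n = (BH-1→BH-2) × (BH-1→BH-3) = (-8025.6, 2961.6, -11088).
So ∂z/∂x = −n_x/n_z = −0.72381 and ∂z/∂y = −n_y/n_z = 0.26710.
Intercept c from BH-1: 113.9 + 200.50 − 150.11 = 164.29.
At (451, -2): z = −326.4 − 0.5 + 164.29 = -162.7 m.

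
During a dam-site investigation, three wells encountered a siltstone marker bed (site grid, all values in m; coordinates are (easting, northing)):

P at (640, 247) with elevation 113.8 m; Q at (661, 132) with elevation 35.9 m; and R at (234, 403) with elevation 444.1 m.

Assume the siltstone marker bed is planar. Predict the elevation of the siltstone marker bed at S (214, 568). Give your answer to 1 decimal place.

549.8 m

Let the plane be z = a·E + b·N + c.
Q−P: 21a − 115b = −77.9;  R−P: −406a + 156b = 330.3.
Solving gives a = −0.59502, b = 0.56874.
Then c = 113.8 − a·640 − b·247 = 354.13.
At (214, 568): z = −127.3 + 323.0 + 354.13 = 549.8 m.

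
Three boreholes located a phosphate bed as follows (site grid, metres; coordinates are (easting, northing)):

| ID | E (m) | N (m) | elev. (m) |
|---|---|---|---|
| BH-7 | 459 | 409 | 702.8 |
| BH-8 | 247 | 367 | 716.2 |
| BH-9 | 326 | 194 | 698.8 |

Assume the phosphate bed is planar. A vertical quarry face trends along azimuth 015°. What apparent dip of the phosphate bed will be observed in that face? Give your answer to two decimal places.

Two edge vectors: BH-7→BH-8 = (-212, -42, 13.4), BH-7→BH-9 = (-133, -215, -4).
Normal n = (BH-7→BH-8) × (BH-7→BH-9) = (3049, -2630.2, 39994).
So ∂z/∂E = −n_x/n_z = −0.07624 and ∂z/∂N = −n_y/n_z = 0.06576.
Unit vector along 015° is (sin 15°, cos 15°) = (0.2588, 0.9659).
Slope in that direction = a·(0.2588) + b·(0.9659) = 0.04379.
Apparent dip = arctan|0.04379| = 2.51° (true dip is 5.7°, so apparent ≤ true as expected).

2.51°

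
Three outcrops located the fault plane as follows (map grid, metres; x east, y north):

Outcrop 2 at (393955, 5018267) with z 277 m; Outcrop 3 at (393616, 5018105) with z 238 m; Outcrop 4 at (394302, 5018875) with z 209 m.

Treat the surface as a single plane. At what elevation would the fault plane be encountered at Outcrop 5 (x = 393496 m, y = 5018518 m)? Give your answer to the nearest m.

109 m

Two edge vectors: Outcrop 2→Outcrop 3 = (-339, -162, -39), Outcrop 2→Outcrop 4 = (347, 608, -68).
Normal n = (Outcrop 2→Outcrop 3) × (Outcrop 2→Outcrop 4) = (34728, -36585, -149898).
So ∂z/∂x = −n_x/n_z = 0.23167754 and ∂z/∂y = −n_y/n_z = −0.24406596.
Intercept c from Outcrop 2: 277 − 91270.53 + 1224788.18 = 1133794.65.
At (393496, 5018518): z = 91164.2 − 1224849.4 + 1133794.65 = 109.4 m.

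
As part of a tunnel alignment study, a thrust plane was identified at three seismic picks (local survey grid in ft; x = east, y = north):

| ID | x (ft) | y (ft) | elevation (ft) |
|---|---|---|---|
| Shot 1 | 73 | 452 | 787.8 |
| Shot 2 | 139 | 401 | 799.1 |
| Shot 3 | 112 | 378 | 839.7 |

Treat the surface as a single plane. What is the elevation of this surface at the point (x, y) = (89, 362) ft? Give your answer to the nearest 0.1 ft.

Two edge vectors: Shot 1→Shot 2 = (66, -51, 11.3), Shot 1→Shot 3 = (39, -74, 51.9).
Normal n = (Shot 1→Shot 2) × (Shot 1→Shot 3) = (-1810.7, -2984.7, -2895).
So ∂z/∂x = −n_x/n_z = −0.62546 and ∂z/∂y = −n_y/n_z = −1.03098.
Intercept c from Shot 1: 787.8 + 45.66 + 466.00 = 1299.46.
At (89, 362): z = −55.7 − 373.2 + 1299.46 = 870.6 ft.

870.6 ft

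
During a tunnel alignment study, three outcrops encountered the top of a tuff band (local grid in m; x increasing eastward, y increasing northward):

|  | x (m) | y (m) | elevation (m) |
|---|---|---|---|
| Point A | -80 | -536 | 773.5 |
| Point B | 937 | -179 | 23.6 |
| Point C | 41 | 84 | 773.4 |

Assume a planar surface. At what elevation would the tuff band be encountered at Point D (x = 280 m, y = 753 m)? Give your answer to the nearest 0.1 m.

687.5 m

Two edge vectors: Point A→Point B = (1017, 357, -749.9), Point A→Point C = (121, 620, -0.1).
Normal n = (Point A→Point B) × (Point A→Point C) = (464902.3, -90636.2, 587343).
So ∂z/∂x = −n_x/n_z = −0.79153 and ∂z/∂y = −n_y/n_z = 0.15432.
Intercept c from Point A: 773.5 − 63.32 + 82.71 = 792.89.
At (280, 753): z = −221.6 + 116.2 + 792.89 = 687.5 m.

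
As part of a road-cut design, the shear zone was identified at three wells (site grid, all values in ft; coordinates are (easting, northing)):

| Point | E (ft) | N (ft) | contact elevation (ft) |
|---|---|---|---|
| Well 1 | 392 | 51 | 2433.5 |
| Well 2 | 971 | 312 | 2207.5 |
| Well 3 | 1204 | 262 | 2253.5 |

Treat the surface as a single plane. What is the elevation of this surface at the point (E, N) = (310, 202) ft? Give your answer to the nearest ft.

2299 ft

Let the plane be z = a·E + b·N + c.
Well 2−Well 1: 579a + 261b = −226;  Well 3−Well 1: 812a + 211b = −180.
Solving gives a = 0.00787, b = −0.88335.
Then c = 2433.5 − a·392 − b·51 = 2475.47.
At (310, 202): z = 2.4 − 178.4 + 2475.47 = 2299.5 ft.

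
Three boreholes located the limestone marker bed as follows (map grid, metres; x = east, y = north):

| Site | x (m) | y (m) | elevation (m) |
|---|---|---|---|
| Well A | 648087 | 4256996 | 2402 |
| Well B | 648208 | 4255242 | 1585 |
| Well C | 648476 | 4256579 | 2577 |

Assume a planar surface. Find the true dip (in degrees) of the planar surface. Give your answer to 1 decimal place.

Two edge vectors: Well A→Well B = (121, -1754, -817), Well A→Well C = (389, -417, 175).
Normal n = (Well A→Well B) × (Well A→Well C) = (-647639, -338988, 631849).
So ∂z/∂x = −n_x/n_z = 1.02499 and ∂z/∂y = −n_y/n_z = 0.53650.
Gradient magnitude |∇z| = √(a² + b²) = √(1.05060 + 0.28783) = 1.15691.
True dip = arctan(1.15691) = 49.2°, dipping toward WSW (azimuth ≈ 242°).

49.2°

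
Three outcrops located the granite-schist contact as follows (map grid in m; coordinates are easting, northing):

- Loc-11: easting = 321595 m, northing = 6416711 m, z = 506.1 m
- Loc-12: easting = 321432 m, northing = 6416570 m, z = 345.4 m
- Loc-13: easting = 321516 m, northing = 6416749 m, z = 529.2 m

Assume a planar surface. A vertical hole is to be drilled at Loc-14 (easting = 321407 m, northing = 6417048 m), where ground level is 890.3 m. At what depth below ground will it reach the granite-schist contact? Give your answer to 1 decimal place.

95.1 m

Two edge vectors: Loc-11→Loc-12 = (-163, -141, -160.7), Loc-11→Loc-13 = (-79, 38, 23.1).
Normal n = (Loc-11→Loc-12) × (Loc-11→Loc-13) = (2849.5, 16460.6, -17333).
So ∂z/∂easting = −n_x/n_z = 0.164397392 and ∂z/∂northing = −n_y/n_z = 0.949668263.
Intercept c from Loc-11: 506.1 − 52869.38 − 6093746.79 = −6146110.07.
At (321407, 6417048): z_contact = 52838.47 + 6094066.83 − 6146110.07 = 795.23 m.
Depth below ground = 890.3 − 795.23 = 95.1 m.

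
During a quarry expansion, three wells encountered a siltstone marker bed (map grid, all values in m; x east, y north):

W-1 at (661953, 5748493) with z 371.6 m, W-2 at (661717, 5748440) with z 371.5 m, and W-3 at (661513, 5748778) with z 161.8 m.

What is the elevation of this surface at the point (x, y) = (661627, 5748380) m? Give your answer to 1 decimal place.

Let the plane be z = a·x + b·y + c.
W-2−W-1: −236a − 53b = −0.1;  W-3−W-1: −440a + 285b = −209.8.
Solving gives a = 0.123072422, b = −0.546133804.
Then c = 371.6 − a·661953 − b·5748493 = 3058349.79.
At (661627, 5748380): z = 81428.0 − 3139384.6 + 3058349.79 = 393.2 m.

393.2 m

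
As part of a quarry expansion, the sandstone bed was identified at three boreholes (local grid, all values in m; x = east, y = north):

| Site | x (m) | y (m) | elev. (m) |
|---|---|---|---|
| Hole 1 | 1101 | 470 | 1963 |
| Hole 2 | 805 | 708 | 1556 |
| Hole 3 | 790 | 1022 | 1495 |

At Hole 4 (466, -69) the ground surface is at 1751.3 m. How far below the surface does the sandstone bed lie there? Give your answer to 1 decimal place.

521.1 m

Let the plane be z = a·x + b·y + c.
Hole 2−Hole 1: −296a + 238b = −407;  Hole 3−Hole 1: −311a + 552b = −468.
Solving gives a = 1.267483, b = −0.133719.
Then c = 1963 − a·1101 − b·470 = 630.35.
At (466, -69): z_contact = 590.65 + 9.23 + 630.35 = 1230.22 m.
Depth below ground = 1751.3 − 1230.22 = 521.1 m.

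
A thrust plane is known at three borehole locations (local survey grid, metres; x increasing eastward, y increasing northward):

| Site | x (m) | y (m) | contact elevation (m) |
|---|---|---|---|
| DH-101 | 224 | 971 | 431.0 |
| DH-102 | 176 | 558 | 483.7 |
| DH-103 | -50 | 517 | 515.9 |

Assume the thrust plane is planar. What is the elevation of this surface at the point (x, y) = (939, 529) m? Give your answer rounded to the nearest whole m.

Two edge vectors: DH-101→DH-102 = (-48, -413, 52.7), DH-101→DH-103 = (-274, -454, 84.9).
Normal n = (DH-101→DH-102) × (DH-101→DH-103) = (-11137.9, -10364.6, -91370).
So ∂z/∂x = −n_x/n_z = −0.12190 and ∂z/∂y = −n_y/n_z = −0.11344.
Intercept c from DH-101: 431 + 27.31 + 110.15 = 568.45.
At (939, 529): z = −114.5 − 60.0 + 568.45 = 394.0 m.

394 m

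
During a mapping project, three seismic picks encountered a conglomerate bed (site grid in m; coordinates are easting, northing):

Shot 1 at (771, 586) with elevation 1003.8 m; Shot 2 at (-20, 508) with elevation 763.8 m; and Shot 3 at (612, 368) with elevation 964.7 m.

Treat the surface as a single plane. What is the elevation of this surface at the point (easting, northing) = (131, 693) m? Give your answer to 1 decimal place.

801.9 m

Let the plane be z = a·easting + b·northing + c.
Shot 2−Shot 1: −791a − 78b = −240;  Shot 3−Shot 1: −159a − 218b = −39.1.
Solving gives a = 0.30787, b = −0.04519.
Then c = 1003.8 − a·771 − b·586 = 792.91.
At (131, 693): z = 40.3 − 31.3 + 792.91 = 801.9 m.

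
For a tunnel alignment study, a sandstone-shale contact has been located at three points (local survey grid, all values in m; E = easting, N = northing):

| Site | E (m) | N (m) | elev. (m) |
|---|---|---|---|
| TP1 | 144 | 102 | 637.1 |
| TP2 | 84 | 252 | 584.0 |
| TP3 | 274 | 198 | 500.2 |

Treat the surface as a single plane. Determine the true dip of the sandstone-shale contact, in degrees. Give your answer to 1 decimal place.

40.5°

Let the plane be z = a·E + b·N + c.
TP2−TP1: −60a + 150b = −53.1;  TP3−TP1: 130a + 96b = −136.9.
Solving gives a = −0.61114, b = −0.59846.
Gradient magnitude |∇z| = √(a² + b²) = √(0.37349 + 0.35815) = 0.85536.
True dip = arctan(0.85536) = 40.5°, dipping toward NE (azimuth ≈ 046°).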